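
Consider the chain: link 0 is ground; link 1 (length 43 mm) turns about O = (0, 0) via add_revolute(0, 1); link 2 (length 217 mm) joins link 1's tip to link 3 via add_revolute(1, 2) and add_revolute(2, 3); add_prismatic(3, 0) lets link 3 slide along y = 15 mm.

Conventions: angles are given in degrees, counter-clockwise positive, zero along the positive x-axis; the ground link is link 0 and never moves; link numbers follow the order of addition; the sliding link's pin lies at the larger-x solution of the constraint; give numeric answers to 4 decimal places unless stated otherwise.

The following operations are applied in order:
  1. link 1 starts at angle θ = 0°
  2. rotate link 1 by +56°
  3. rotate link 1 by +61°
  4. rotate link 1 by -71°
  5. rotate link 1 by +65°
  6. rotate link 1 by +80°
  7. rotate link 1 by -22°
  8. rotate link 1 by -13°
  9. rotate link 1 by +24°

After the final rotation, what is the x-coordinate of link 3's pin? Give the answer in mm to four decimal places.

geometry: r = 43 mm, L = 217 mm, e = 15 mm; θ starts at 0°
rotate link 1 by +56°: θ ← 0° +56° = 56°
rotate link 1 by +61°: θ ← 56° +61° = 117°
rotate link 1 by -71°: θ ← 117° -71° = 46°
rotate link 1 by +65°: θ ← 46° +65° = 111°
rotate link 1 by +80°: θ ← 111° +80° = 191°
rotate link 1 by -22°: θ ← 191° -22° = 169°
rotate link 1 by -13°: θ ← 169° -13° = 156°
rotate link 1 by +24°: θ ← 156° +24° = 180°
crank pin P = (r cos θ, r sin θ) = (-43.000000, 0.000000)
h = r sin θ − e = 0.000000 − 15 = -15.000000
x = r cos θ + √(L² − h²) = -43.000000 + 216.480946 = 173.480946

173.4809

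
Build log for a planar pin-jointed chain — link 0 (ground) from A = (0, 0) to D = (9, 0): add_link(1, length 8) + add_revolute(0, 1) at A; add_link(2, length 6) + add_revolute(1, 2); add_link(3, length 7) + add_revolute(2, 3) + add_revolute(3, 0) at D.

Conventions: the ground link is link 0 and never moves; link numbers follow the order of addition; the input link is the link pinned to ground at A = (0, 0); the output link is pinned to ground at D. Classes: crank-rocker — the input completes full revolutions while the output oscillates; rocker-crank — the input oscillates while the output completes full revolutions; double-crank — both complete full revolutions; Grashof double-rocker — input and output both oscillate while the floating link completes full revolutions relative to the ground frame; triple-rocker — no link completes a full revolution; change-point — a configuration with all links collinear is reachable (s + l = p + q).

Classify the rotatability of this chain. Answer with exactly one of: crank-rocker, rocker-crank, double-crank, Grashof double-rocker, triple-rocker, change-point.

lengths: ground=9, input=8, coupler=6, output=7
sorted: s=6 (shortest), l=9 (longest), p+q=15
s + l = 15 vs p + q = 15
s + l = p + q → change-point (collinear configuration reachable)

change-point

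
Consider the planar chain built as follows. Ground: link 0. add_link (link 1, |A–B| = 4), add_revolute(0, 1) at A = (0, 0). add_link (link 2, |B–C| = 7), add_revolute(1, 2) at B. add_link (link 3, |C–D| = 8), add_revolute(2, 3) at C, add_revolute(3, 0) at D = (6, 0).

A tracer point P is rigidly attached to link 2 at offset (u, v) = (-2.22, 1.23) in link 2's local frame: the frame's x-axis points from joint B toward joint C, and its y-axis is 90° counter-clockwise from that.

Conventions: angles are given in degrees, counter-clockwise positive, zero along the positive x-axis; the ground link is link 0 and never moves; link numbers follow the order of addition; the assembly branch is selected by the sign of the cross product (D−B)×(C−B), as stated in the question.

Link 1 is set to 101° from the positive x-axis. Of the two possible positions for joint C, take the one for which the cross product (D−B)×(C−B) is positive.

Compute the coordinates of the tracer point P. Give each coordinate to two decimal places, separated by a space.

A=(0,0), D=(6.00,0)
B = A + 4.00·(cos101°, sin101°) = (-0.7632, 3.9265)
|BD| = 7.8204
circle(B,7.00) ∩ circle(D,8.00): a=2.9512, h=6.3475
  candidates: C₊=(4.9760,7.9342) cross=49.640; C₋=(-1.3980,-3.0447) cross=-49.640
  branch + wants cross > 0 → take C=(4.9760,7.9342) (cross=49.640)
ex = (C−B)/|BC| = (0.8199,0.5725); ey = (-0.5725,0.8199)
P = B + -2.22·ex + 1.23·ey = (-3.2876,3.6640)

-3.29 3.66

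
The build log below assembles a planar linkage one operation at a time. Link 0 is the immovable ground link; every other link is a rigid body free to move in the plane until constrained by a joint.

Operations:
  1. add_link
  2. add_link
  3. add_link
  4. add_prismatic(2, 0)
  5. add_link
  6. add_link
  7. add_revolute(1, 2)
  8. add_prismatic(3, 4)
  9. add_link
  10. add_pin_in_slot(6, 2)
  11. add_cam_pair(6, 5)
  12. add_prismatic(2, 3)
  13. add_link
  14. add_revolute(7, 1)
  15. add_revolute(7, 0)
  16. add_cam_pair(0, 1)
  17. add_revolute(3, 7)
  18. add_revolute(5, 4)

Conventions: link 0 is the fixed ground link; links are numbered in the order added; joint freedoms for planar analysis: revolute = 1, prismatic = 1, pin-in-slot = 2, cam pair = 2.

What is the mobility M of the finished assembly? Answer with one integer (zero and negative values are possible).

ground; <1,0,0>
#1 <2,0,0>
#2 <3,0,0>
#3 <4,0,0>
P:2↔0 J1 <4,1,0>
#4 <5,1,0>
#5 <6,1,0>
R:1↔2 J1 <6,2,0>
P:3↔4 J1 <6,3,0>
#6 <7,3,0>
PS:6↔2 J2 <7,3,1>
C:6↔5 J2 <7,3,2>
P:2↔3 J1 <7,4,2>
#7 <8,4,2>
R:7↔1 J1 <8,5,2>
R:7↔0 J1 <8,6,2>
C:0↔1 J2 <8,6,3>
R:3↔7 J1 <8,7,3>
R:5↔4 J1 <8,8,3>
3×7 − 2×8 − 1×3 = 2

M = 2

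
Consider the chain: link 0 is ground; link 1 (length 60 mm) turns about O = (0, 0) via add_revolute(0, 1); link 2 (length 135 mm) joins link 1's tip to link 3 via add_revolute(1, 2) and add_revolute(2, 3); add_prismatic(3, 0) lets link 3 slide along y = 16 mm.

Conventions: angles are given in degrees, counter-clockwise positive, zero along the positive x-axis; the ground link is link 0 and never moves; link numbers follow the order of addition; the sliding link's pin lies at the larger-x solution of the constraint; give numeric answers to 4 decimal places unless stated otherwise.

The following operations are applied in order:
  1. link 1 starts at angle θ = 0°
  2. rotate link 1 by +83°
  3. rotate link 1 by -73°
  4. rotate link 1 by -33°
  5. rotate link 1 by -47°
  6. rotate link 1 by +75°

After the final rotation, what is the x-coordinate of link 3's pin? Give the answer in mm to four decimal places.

geometry: r = 60 mm, L = 135 mm, e = 16 mm; θ starts at 0°
rotate link 1 by +83°: θ ← 0° +83° = 83°
rotate link 1 by -73°: θ ← 83° -73° = 10°
rotate link 1 by -33°: θ ← 10° -33° = -23°
rotate link 1 by -47°: θ ← -23° -47° = -70°
rotate link 1 by +75°: θ ← -70° +75° = 5°
crank pin P = (r cos θ, r sin θ) = (59.771682, 5.229345)
h = r sin θ − e = 5.229345 − 16 = -10.770655
x = r cos θ + √(L² − h²) = 59.771682 + 134.569658 = 194.341340

194.3413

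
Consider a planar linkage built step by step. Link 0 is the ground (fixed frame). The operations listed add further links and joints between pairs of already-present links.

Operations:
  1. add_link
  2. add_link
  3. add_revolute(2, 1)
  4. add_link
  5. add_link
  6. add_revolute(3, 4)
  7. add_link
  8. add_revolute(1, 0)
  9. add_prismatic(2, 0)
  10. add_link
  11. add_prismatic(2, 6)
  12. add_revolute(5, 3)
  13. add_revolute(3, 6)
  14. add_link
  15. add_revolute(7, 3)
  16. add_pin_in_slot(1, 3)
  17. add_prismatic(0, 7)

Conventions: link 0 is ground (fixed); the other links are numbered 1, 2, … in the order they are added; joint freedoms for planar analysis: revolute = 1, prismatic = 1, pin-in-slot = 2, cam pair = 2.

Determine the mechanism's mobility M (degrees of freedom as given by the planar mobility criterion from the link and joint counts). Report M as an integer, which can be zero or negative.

link 0 = ground. State L|J1|J2 = 1|0|0
+link1  2|0|0
+link2  3|0|0
R(2,1) f=1→J1  3|1|0
+link3  4|1|0
+link4  5|1|0
R(3,4) f=1→J1  5|2|0
+link5  6|2|0
R(1,0) f=1→J1  6|3|0
P(2,0) f=1→J1  6|4|0
+link6  7|4|0
P(2,6) f=1→J1  7|5|0
R(5,3) f=1→J1  7|6|0
R(3,6) f=1→J1  7|7|0
+link7  8|7|0
R(7,3) f=1→J1  8|8|0
PS(1,3) f=2→J2  8|8|1
P(0,7) f=1→J1  8|9|1
M = 3(8−1)−2·9−1 = 21−18−1 = 2

M = 2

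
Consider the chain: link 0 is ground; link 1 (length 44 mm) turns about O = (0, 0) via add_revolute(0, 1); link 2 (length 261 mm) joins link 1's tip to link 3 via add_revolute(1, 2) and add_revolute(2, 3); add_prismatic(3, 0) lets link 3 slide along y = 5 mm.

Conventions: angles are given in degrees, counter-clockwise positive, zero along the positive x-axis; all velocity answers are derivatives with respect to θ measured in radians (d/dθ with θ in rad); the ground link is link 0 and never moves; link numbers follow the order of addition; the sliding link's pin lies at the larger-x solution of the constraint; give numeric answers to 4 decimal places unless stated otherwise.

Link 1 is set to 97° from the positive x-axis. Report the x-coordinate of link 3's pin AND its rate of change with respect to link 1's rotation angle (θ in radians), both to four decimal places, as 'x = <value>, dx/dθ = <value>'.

geometry: r = 44 mm, L = 261 mm, e = 5 mm
crank pin P = (r cos θ, r sin θ) = (-5.362251, 43.672031)
h = r sin θ − e = 43.672031 − 5 = 38.672031
x = r cos θ + √(L² − h²) = -5.362251 + 258.119108 = 252.756857
dx/dθ = −r sin θ − h·r cos θ/√(L² − h²) (θ in radians; h = 38.672031) = -42.868645

x = 252.7569, dx/dθ = -42.8686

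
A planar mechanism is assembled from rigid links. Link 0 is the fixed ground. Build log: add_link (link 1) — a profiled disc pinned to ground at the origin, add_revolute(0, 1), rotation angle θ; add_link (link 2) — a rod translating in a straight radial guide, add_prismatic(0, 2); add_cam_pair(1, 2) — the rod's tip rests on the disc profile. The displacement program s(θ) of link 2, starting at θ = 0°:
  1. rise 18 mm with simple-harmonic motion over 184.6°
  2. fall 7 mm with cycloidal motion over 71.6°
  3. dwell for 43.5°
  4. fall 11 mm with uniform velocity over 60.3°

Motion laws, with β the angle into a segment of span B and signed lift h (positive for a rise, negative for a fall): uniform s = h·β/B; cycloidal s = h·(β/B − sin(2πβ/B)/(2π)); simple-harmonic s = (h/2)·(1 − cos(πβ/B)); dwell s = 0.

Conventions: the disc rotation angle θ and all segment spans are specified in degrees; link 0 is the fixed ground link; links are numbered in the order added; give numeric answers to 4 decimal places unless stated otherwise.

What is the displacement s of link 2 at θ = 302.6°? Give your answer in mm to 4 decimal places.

seg 1 [0°–184.6°] simple-harmonic, h=18: full span → s += 18 → s = 18.0000
seg 2 [184.6°–256.2°] cycloidal, h=-7: full span → s += -7 → s = 11.0000
seg 3 [256.2°–299.7°] dwell: s stays 11.0000
seg 4 [299.7°–360°] uniform, h=-11: θ=302.6° here. β=2.9, B=60.3. -11·2.9/60.3 = -0.5290 → s = 10.4710

10.4710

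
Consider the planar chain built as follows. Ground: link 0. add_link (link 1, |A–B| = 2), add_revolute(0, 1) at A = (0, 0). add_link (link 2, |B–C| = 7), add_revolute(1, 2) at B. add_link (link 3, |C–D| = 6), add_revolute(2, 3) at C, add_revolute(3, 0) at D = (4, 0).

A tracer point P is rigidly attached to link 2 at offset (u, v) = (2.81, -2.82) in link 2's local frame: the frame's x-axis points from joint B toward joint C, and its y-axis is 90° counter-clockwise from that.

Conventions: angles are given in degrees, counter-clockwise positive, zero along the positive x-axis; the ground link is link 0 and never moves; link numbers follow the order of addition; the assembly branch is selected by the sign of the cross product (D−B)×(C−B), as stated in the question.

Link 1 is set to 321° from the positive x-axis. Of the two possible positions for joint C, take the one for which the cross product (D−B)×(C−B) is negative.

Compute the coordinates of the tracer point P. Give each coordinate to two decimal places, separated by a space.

A=(0,0), D=(4.00,0)
B = A + 2.00·(cos321°, sin321°) = (1.5543, -1.2586)
|BD| = 2.7506
circle(B,7.00) ∩ circle(D,6.00): a=3.7384, h=5.9181
  candidates: C₊=(2.1703,5.7142) cross=16.278; C₋=(7.5864,-4.8101) cross=-16.278
  branch - wants cross < 0 → take C=(7.5864,-4.8101) (cross=-16.278)
ex = (C−B)/|BC| = (0.8617,-0.5074); ey = (0.5074,0.8617)
P = B + 2.81·ex + -2.82·ey = (2.5450,-5.1144)

2.55 -5.11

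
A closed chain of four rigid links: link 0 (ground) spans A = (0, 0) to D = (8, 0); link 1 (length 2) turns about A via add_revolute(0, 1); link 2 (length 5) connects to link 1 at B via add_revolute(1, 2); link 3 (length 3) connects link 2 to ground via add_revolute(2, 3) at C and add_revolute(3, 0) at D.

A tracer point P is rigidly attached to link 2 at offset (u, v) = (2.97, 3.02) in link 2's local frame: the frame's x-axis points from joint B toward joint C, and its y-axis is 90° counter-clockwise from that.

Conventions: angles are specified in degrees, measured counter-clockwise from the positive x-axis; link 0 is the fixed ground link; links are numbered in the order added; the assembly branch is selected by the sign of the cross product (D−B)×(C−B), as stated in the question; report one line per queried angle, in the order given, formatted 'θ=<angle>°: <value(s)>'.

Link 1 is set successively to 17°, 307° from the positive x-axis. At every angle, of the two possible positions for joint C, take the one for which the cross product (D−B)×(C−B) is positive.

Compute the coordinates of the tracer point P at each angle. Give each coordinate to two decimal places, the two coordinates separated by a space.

A=(0,0), D=(8.00,0)
θ=17°: B = A + 2.00·(cos17°, sin17°) = (1.9126, 0.5847)
θ=17°: |BD| = 6.1154
θ=17°: circle(B,5.00) ∩ circle(D,3.00): a=4.3659, h=2.4370
θ=17°:   candidates: C₊=(6.4915,2.5932) cross=14.903; C₋=(6.0255,-2.2586) cross=-14.903
θ=17°:   branch + wants cross > 0 → take C=(6.4915,2.5932) (cross=14.903)
θ=17°: ex = (C−B)/|BC| = (0.9158,0.4017); ey = (-0.4017,0.9158)
θ=17°: P = B + 2.97·ex + 3.02·ey = (3.4194,4.5434)
θ=307°: B = A + 2.00·(cos307°, sin307°) = (1.2036, -1.5973)
θ=307°: |BD| = 6.9815
θ=307°: circle(B,5.00) ∩ circle(D,3.00): a=4.6366, h=1.8712
θ=307°:   candidates: C₊=(5.2892,1.2851) cross=13.064; C₋=(6.1454,-2.3581) cross=-13.064
θ=307°:   branch + wants cross > 0 → take C=(5.2892,1.2851) (cross=13.064)
θ=307°: ex = (C−B)/|BC| = (0.8171,0.5765); ey = (-0.5765,0.8171)
θ=307°: P = B + 2.97·ex + 3.02·ey = (1.8895,2.5825)

θ=17°: 3.42 4.54
θ=307°: 1.89 2.58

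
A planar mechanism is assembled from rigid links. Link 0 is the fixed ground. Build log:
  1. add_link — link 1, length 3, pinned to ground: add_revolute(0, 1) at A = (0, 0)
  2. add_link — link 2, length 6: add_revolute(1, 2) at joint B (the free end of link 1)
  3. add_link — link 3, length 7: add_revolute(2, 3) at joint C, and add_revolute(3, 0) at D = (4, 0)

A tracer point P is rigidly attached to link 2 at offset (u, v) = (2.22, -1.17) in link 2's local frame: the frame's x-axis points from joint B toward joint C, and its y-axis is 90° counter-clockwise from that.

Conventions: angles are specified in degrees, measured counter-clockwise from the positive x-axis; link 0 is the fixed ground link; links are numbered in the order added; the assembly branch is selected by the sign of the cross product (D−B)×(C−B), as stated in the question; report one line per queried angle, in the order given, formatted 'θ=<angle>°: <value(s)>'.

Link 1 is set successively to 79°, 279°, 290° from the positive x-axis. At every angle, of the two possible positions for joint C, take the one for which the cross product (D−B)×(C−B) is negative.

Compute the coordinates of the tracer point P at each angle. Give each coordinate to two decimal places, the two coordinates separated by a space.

A=(0,0), D=(4.00,0)
θ=79°: B = A + 3.00·(cos79°, sin79°) = (0.5724, 2.9449)
θ=79°: |BD| = 4.5189
θ=79°: circle(B,6.00) ∩ circle(D,7.00): a=0.8211, h=5.9436
θ=79°:   candidates: C₊=(5.0685,6.9180) cross=26.858; C₋=(-2.6781,-2.0983) cross=-26.858
θ=79°:   branch - wants cross < 0 → take C=(-2.6781,-2.0983) (cross=-26.858)
θ=79°: ex = (C−B)/|BC| = (-0.5418,-0.8405); ey = (0.8405,-0.5418)
θ=79°: P = B + 2.22·ex + -1.17·ey = (-1.6137,1.7127)
θ=279°: B = A + 3.00·(cos279°, sin279°) = (0.4693, -2.9631)
θ=279°: |BD| = 4.6093
θ=279°: circle(B,6.00) ∩ circle(D,7.00): a=0.8945, h=5.9330
θ=279°:   candidates: C₊=(-2.6595,2.1565) cross=27.347; C₋=(4.9684,-6.9327) cross=-27.347
θ=279°:   branch - wants cross < 0 → take C=(4.9684,-6.9327) (cross=-27.347)
θ=279°: ex = (C−B)/|BC| = (0.7499,-0.6616); ey = (0.6616,0.7499)
θ=279°: P = B + 2.22·ex + -1.17·ey = (1.3599,-5.3092)
θ=290°: B = A + 3.00·(cos290°, sin290°) = (1.0261, -2.8191)
θ=290°: |BD| = 4.0977
θ=290°: circle(B,6.00) ∩ circle(D,7.00): a=0.4626, h=5.9821
θ=290°:   candidates: C₊=(-2.7536,1.8407) cross=24.513; C₋=(5.4773,-6.8423) cross=-24.513
θ=290°:   branch - wants cross < 0 → take C=(5.4773,-6.8423) (cross=-24.513)
θ=290°: ex = (C−B)/|BC| = (0.7419,-0.6705); ey = (0.6705,0.7419)
θ=290°: P = B + 2.22·ex + -1.17·ey = (1.8885,-5.1757)

θ=79°: -1.61 1.71
θ=279°: 1.36 -5.31
θ=290°: 1.89 -5.18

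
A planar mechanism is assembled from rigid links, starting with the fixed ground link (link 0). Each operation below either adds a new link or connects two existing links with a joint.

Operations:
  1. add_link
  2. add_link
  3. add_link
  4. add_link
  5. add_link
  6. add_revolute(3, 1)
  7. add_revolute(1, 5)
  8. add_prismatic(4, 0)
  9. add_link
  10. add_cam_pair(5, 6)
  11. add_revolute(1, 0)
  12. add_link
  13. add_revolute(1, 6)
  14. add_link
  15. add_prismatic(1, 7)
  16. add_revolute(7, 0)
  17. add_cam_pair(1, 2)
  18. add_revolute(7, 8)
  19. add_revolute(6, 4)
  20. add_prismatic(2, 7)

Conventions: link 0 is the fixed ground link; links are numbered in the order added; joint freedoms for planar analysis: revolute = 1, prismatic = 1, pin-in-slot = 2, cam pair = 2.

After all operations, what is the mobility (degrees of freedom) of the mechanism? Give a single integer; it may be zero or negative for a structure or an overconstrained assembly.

L=1 J1=0 J2=0
add link → L=2 J1=0 J2=0
add link → L=3 J1=0 J2=0
add link → L=4 J1=0 J2=0
add link → L=5 J1=0 J2=0
add link → L=6 J1=0 J2=0
R@3,1 dof=1 J1 → L=6 J1=1 J2=0
R@1,5 dof=1 J1 → L=6 J1=2 J2=0
P@4,0 dof=1 J1 → L=6 J1=3 J2=0
add link → L=7 J1=3 J2=0
C@5,6 dof=2 J2 → L=7 J1=3 J2=1
R@1,0 dof=1 J1 → L=7 J1=4 J2=1
add link → L=8 J1=4 J2=1
R@1,6 dof=1 J1 → L=8 J1=5 J2=1
add link → L=9 J1=5 J2=1
P@1,7 dof=1 J1 → L=9 J1=6 J2=1
R@7,0 dof=1 J1 → L=9 J1=7 J2=1
C@1,2 dof=2 J2 → L=9 J1=7 J2=2
R@7,8 dof=1 J1 → L=9 J1=8 J2=2
R@6,4 dof=1 J1 → L=9 J1=9 J2=2
P@2,7 dof=1 J1 → L=9 J1=10 J2=2
M=3(L−1)−2J1−J2=3·8−2·10−2=2

M = 2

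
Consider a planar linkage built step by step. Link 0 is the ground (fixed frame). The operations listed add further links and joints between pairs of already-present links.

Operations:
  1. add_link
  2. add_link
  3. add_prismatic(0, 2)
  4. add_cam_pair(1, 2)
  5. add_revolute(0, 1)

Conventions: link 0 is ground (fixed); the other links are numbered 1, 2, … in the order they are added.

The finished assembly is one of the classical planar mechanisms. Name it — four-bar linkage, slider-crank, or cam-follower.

links: 3 (incl. ground); joints: 1 revolute, 1 prismatic, 1 higher (cam) pair, forming one closed loop
3 links, revolute + prismatic + higher pair in one loop → cam-follower

cam-follower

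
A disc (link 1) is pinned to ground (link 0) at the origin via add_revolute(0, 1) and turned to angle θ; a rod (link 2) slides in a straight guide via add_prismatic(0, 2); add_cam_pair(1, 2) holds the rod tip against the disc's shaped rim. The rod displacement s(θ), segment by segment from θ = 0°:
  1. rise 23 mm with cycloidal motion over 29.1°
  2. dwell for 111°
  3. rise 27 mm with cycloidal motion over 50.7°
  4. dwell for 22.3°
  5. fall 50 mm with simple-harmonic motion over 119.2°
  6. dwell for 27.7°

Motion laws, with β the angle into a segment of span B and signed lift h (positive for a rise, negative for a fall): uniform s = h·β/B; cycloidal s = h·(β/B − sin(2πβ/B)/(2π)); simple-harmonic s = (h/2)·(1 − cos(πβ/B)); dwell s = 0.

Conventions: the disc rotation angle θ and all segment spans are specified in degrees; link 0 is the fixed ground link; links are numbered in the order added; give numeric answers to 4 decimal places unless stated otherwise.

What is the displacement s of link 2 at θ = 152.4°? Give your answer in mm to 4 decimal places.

segment 1 (0° to 29.1°, cycloidal, h = 23) is passed completely: s = 0.0000 + (23) = 23.0000
segment 2 (29.1° to 140.1°, dwell): s unchanged at 23.0000
θ = 152.4° falls in segment 3 (140.1° to 190.8°, cycloidal, h = 27): β = 152.4 − 140.1 = 12.3°, B = 50.7°; Δs = 27·(0.2426 − sin(2π·0.2426)/(2π)) = 2.2578; s = 23.0000 + 2.2578 = 25.2578

25.2578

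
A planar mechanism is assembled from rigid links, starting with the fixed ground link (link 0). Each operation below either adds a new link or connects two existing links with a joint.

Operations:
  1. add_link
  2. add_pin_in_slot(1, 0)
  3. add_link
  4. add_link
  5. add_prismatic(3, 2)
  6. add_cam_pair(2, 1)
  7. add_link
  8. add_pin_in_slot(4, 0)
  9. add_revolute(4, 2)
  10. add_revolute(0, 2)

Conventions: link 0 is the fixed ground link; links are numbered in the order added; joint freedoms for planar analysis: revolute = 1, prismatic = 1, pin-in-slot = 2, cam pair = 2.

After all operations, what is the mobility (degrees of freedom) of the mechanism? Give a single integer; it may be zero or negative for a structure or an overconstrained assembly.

(L,J1,J2)=(1,0,0); link0 fixed
link1: (2,0,0)
PS 1-0 [J2]: (2,0,1)
link2: (3,0,1)
link3: (4,0,1)
P 3-2 [J1]: (4,1,1)
C 2-1 [J2]: (4,1,2)
link4: (5,1,2)
PS 4-0 [J2]: (5,1,3)
R 4-2 [J1]: (5,2,3)
R 0-2 [J1]: (5,3,3)
Grübler: 3·4 − 2·3 − 3 = 3

M = 3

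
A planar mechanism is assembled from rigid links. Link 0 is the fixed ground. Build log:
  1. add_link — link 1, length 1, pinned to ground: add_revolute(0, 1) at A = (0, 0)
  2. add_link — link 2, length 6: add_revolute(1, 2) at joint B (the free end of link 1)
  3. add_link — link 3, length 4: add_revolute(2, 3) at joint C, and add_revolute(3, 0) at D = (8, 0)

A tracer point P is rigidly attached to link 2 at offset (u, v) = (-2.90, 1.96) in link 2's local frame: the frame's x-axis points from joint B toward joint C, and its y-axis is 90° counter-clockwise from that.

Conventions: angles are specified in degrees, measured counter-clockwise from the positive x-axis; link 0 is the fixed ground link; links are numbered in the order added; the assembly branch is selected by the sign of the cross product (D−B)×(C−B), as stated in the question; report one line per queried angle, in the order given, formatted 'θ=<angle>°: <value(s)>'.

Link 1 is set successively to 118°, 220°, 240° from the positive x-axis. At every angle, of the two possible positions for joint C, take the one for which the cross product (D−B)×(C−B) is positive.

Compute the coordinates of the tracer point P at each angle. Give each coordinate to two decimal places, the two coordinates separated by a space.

A=(0,0), D=(8.00,0)
θ=118°: B = A + 1.00·(cos118°, sin118°) = (-0.4695, 0.8829)
θ=118°: |BD| = 8.5154
θ=118°: circle(B,6.00) ∩ circle(D,4.00): a=5.4320, h=2.5481
θ=118°:   candidates: C₊=(5.1975,2.8541) cross=21.698; C₋=(4.6691,-2.2147) cross=-21.698
θ=118°:   branch + wants cross > 0 → take C=(5.1975,2.8541) (cross=21.698)
θ=118°: ex = (C−B)/|BC| = (0.9445,0.3285); ey = (-0.3285,0.9445)
θ=118°: P = B + -2.90·ex + 1.96·ey = (-3.8524,1.7814)
θ=220°: B = A + 1.00·(cos220°, sin220°) = (-0.7660, -0.6428)
θ=220°: |BD| = 8.7896
θ=220°: circle(B,6.00) ∩ circle(D,4.00): a=5.5325, h=2.3219
θ=220°:   candidates: C₊=(4.5818,2.0775) cross=20.409; C₋=(4.9214,-2.5539) cross=-20.409
θ=220°:   branch + wants cross > 0 → take C=(4.5818,2.0775) (cross=20.409)
θ=220°: ex = (C−B)/|BC| = (0.8913,0.4534); ey = (-0.4534,0.8913)
θ=220°: P = B + -2.90·ex + 1.96·ey = (-4.2395,-0.2106)
θ=240°: B = A + 1.00·(cos240°, sin240°) = (-0.5000, -0.8660)
θ=240°: |BD| = 8.5440
θ=240°: circle(B,6.00) ∩ circle(D,4.00): a=5.4424, h=2.5259
θ=240°:   candidates: C₊=(4.6584,2.1985) cross=21.581; C₋=(5.1704,-2.8273) cross=-21.581
θ=240°:   branch + wants cross > 0 → take C=(4.6584,2.1985) (cross=21.581)
θ=240°: ex = (C−B)/|BC| = (0.8597,0.5108); ey = (-0.5108,0.8597)
θ=240°: P = B + -2.90·ex + 1.96·ey = (-3.9943,-0.6622)

θ=118°: -3.85 1.78
θ=220°: -4.24 -0.21
θ=240°: -3.99 -0.66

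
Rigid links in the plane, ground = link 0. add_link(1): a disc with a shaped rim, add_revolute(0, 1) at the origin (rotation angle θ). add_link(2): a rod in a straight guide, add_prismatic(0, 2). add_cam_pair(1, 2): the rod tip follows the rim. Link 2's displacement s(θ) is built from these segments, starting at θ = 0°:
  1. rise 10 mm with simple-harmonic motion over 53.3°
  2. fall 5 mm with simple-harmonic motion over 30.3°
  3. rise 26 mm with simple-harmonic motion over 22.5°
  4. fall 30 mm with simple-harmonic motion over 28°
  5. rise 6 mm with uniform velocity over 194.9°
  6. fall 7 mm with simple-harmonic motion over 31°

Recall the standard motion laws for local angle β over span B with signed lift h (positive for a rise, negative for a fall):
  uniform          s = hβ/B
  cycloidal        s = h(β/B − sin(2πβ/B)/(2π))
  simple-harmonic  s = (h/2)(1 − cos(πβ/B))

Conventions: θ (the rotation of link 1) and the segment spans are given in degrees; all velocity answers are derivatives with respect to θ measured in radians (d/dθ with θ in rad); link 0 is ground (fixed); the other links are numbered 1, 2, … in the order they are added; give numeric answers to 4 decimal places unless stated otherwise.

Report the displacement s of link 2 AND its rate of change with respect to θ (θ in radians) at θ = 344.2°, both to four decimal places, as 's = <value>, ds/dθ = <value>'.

segment 1 (0° to 53.3°, simple-harmonic, h = 10) is passed completely: s = 0.0000 + (10) = 10.0000
segment 2 (53.3° to 83.6°, simple-harmonic, h = -5) is passed completely: s = 10.0000 + (-5) = 5.0000
segment 3 (83.6° to 106.1°, simple-harmonic, h = 26) is passed completely: s = 5.0000 + (26) = 31.0000
segment 4 (106.1° to 134.1°, simple-harmonic, h = -30) is passed completely: s = 31.0000 + (-30) = 1.0000
segment 5 (134.1° to 329°, uniform, h = 6) is passed completely: s = 1.0000 + (6) = 7.0000
θ = 344.2° falls in segment 6 (329° to 360°, simple-harmonic, h = -7): β = 344.2 − 329 = 15.2°, B = 31°; Δs = -7/2·(1 − cos(π·0.4903)) = -3.3936; s = 7.0000 − 3.3936 = 3.6064
velocity in seg [329°–360°] (simple-harmonic), θ in radians: β = 15.2° = 0.2653 rad, B = 31° = 0.5411 rad; ds/dθ = (πh/(2B)) sin(πβ/B) = (π·(-7)/(2·0.5411)) sin(π·0.4903) = -20.313189 mm/rad

s = 3.6064, ds/dθ = -20.3132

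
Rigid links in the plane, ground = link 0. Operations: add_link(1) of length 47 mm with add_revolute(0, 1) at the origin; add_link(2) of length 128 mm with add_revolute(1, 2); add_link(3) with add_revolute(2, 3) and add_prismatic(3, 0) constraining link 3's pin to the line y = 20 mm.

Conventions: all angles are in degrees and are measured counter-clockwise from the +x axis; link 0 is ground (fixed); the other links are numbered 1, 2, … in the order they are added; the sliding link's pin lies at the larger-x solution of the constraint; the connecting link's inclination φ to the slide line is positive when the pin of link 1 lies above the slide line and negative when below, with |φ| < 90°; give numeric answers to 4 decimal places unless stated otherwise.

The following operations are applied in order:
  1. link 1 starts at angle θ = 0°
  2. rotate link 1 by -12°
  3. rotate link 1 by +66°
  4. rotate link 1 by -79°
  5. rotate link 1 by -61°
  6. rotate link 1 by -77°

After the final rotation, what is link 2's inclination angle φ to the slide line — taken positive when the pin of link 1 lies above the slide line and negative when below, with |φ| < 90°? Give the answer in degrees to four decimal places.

geometry: r = 47 mm, L = 128 mm, e = 20 mm; θ starts at 0°
rotate link 1 by -12°: θ ← 0° -12° = -12°
rotate link 1 by +66°: θ ← -12° +66° = 54°
rotate link 1 by -79°: θ ← 54° -79° = -25°
rotate link 1 by -61°: θ ← -25° -61° = -86°
rotate link 1 by -77°: θ ← -86° -77° = -163°
h = r sin θ − e = -13.741470 − 20 = -33.741470
sin φ = h / L = -33.741470 / 128 = -0.26360524
φ = arcsin(-0.26360524) = -15.284092°

-15.2841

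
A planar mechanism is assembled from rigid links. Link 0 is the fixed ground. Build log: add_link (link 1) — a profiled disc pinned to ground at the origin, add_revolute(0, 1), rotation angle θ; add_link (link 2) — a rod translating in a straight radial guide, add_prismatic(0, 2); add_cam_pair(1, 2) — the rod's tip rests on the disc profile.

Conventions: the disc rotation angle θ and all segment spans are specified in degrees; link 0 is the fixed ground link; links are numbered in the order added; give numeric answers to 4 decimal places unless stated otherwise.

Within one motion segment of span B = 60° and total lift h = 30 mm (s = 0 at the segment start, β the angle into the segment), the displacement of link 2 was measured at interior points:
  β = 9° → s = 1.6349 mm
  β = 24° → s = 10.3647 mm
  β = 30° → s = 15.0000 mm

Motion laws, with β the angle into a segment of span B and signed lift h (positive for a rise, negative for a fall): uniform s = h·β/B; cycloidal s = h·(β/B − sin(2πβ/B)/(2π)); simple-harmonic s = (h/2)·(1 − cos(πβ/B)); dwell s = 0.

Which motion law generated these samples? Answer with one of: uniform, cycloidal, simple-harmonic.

candidates at β/B = r: uniform s = h·r (linear in β); cycloidal s = h·(r − sin(2πr)/(2π)); simple-harmonic s = (h/2)(1 − cos(πr))
β=9°: printed 1.6349 | uniform 4.5000, cycloidal 0.6372, simple-harmonic 1.6349
β=24°: printed 10.3647 | uniform 12.0000, cycloidal 9.1935, simple-harmonic 10.3647
β=30°: printed 15.0000 | uniform 15.0000, cycloidal 15.0000, simple-harmonic 15.0000
only one law matches every sample → simple-harmonic

simple-harmonic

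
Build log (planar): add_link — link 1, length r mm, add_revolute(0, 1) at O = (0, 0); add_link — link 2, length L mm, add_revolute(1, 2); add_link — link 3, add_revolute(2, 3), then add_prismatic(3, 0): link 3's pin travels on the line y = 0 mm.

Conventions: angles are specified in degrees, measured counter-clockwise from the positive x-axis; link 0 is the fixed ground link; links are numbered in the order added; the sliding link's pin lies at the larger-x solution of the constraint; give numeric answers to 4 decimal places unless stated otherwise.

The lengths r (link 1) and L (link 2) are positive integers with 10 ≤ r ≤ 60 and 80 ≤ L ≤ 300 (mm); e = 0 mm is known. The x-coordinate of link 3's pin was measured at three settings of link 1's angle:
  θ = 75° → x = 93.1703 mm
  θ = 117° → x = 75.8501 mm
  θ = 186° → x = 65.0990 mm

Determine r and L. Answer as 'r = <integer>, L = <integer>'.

constraint per measurement: (x − r cos θ)² + (r sin θ − e)² = L²
subtracting the θ₁ and θ₂ equations cancels the r² and L² terms:
r = (x₁² − x₂²) / (2[(x₁cos θ₁ + e sin θ₁) − (x₂cos θ₂ + e sin θ₂)]) = 24.9999 → r = 25
L² = (x₁ − r cos θ₁)² + (r sin θ₁ − e)² = 8099.9924 → L = 90.0000 → L = 90
check at θ₃=186°: x = 65.0990 (printed 65.0990) ✓

r = 25, L = 90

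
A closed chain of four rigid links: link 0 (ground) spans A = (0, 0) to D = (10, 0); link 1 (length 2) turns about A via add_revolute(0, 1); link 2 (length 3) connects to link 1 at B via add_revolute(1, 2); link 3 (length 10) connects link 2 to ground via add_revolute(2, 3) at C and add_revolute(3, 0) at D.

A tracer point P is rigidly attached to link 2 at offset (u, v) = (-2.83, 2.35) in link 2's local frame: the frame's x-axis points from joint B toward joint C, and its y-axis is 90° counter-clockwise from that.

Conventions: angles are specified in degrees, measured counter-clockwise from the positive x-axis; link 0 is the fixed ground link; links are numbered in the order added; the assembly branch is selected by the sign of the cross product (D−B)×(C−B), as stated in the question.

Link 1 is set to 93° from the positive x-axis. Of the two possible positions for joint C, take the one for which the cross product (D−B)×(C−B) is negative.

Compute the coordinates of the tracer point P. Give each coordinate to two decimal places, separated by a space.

A=(0,0), D=(10.00,0)
B = A + 2.00·(cos93°, sin93°) = (-0.1047, 1.9973)
|BD| = 10.3002
circle(B,3.00) ∩ circle(D,10.00): a=0.7327, h=2.9092
  candidates: C₊=(1.1782,4.7091) cross=29.965; C₋=(0.0500,-0.9988) cross=-29.965
  branch - wants cross < 0 → take C=(0.0500,-0.9988) (cross=-29.965)
ex = (C−B)/|BC| = (0.0516,-0.9987); ey = (0.9987,0.0516)
P = B + -2.83·ex + 2.35·ey = (2.0963,4.9447)

2.10 4.94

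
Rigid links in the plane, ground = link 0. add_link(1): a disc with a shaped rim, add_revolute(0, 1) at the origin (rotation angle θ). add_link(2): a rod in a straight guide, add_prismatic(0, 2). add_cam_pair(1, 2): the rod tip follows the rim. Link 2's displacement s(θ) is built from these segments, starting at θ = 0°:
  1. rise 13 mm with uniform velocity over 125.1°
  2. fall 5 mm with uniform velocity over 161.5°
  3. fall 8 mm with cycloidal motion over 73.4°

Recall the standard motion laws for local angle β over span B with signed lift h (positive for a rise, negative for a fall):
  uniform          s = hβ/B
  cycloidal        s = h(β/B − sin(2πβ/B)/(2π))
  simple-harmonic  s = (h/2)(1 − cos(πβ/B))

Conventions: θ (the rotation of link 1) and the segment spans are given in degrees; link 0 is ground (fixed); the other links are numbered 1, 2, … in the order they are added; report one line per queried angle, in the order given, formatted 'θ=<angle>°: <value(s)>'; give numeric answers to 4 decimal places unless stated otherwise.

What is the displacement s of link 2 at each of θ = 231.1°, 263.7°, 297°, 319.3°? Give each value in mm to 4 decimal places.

segment 1 (0° to 125.1°, uniform, h = 13) is passed completely: s = 0.0000 + (13) = 13.0000
θ = 231.1° falls in segment 2 (125.1° to 286.6°, uniform, h = -5): β = 231.1 − 125.1 = 106°, B = 161.5°; Δs = -5·106/161.5 = -3.2817; s = 13.0000 − 3.2817 = 9.7183
θ = 263.7° falls in segment 2 (125.1° to 286.6°, uniform, h = -5): β = 263.7 − 125.1 = 138.6°, B = 161.5°; Δs = -5·138.6/161.5 = -4.2910; s = 13.0000 − 4.2910 = 8.7090
segment 2 (125.1° to 286.6°, uniform, h = -5) is passed completely: s = 13.0000 + (-5) = 8.0000
θ = 297° falls in segment 3 (286.6° to 360°, cycloidal, h = -8): β = 297 − 286.6 = 10.4°, B = 73.4°; Δs = -8·(0.1417 − sin(2π·0.1417)/(2π)) = -0.1439; s = 8.0000 − 0.1439 = 7.8561
θ = 319.3° falls in segment 3 (286.6° to 360°, cycloidal, h = -8): β = 319.3 − 286.6 = 32.7°, B = 73.4°; Δs = -8·(0.4455 − sin(2π·0.4455)/(2π)) = -3.1365; s = 8.0000 − 3.1365 = 4.8635

θ=231.1°: 9.7183
θ=263.7°: 8.7090
θ=297°: 7.8561
θ=319.3°: 4.8635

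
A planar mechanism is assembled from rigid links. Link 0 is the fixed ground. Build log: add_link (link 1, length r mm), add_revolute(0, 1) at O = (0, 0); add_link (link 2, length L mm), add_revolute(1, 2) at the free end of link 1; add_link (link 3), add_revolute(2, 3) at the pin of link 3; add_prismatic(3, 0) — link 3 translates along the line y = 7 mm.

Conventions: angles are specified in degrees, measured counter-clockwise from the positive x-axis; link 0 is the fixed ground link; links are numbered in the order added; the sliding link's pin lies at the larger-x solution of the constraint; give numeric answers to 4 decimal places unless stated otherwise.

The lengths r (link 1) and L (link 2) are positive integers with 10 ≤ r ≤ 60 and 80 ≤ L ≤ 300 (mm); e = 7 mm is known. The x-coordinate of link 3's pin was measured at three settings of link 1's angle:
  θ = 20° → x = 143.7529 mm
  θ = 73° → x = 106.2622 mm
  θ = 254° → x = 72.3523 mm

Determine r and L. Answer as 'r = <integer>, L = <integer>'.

constraint per measurement: (x − r cos θ)² + (r sin θ − e)² = L²
subtracting the θ₁ and θ₂ equations cancels the r² and L² terms:
r = (x₁² − x₂²) / (2[(x₁cos θ₁ + e sin θ₁) − (x₂cos θ₂ + e sin θ₂)]) = 46.9999 → r = 47
L² = (x₁ − r cos θ₁)² + (r sin θ₁ − e)² = 9999.9943 → L = 100.0000 → L = 100
check at θ₃=254°: x = 72.3523 (printed 72.3523) ✓

r = 47, L = 100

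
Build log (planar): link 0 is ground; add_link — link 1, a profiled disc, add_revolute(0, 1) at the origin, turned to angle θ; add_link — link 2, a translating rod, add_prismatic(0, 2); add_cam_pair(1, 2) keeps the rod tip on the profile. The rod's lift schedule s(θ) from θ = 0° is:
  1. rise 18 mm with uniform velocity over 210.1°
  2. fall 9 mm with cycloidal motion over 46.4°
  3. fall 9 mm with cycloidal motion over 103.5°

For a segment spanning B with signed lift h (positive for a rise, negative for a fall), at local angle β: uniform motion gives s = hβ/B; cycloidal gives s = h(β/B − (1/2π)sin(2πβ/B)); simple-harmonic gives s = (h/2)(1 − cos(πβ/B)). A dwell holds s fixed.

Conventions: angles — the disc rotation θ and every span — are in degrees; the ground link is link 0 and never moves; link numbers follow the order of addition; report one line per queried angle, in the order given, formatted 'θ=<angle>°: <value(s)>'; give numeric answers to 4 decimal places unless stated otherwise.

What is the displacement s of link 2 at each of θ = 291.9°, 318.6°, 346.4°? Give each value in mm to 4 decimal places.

seg 1 [0°–210.1°] uniform, h=18: full span → s += 18 → s = 18.0000
seg 2 [210.1°–256.5°] cycloidal, h=-9: full span → s += -9 → s = 9.0000
seg 3 [256.5°–360°] cycloidal, h=-9: θ=291.9° here. β=35.4, B=103.5. -9·(0.3420 − sin(2π·0.3420)/(2π)) = -1.8787 → s = 7.1213
seg 3 [256.5°–360°] cycloidal, h=-9: θ=318.6° here. β=62.1, B=103.5. -9·(0.6000 − sin(2π·0.6000)/(2π)) = -6.2419 → s = 2.7581
seg 3 [256.5°–360°] cycloidal, h=-9: θ=346.4° here. β=89.9, B=103.5. -9·(0.8686 − sin(2π·0.8686)/(2π)) = -8.8702 → s = 0.1298

θ=291.9°: 7.1213
θ=318.6°: 2.7581
θ=346.4°: 0.1298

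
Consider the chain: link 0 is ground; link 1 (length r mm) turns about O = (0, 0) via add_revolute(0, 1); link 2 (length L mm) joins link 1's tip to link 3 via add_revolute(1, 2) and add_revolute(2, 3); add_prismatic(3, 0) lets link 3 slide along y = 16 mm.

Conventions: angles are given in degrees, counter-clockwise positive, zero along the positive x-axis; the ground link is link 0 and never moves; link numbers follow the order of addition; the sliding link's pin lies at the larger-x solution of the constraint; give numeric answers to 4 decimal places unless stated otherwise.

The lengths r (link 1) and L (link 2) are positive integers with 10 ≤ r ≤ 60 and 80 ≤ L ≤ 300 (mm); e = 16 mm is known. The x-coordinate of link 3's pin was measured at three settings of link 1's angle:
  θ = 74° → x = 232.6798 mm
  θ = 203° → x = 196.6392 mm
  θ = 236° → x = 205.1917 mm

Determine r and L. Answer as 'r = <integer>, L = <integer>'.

constraint per measurement: (x − r cos θ)² + (r sin θ − e)² = L²
subtracting the θ₁ and θ₂ equations cancels the r² and L² terms:
r = (x₁² − x₂²) / (2[(x₁cos θ₁ + e sin θ₁) − (x₂cos θ₂ + e sin θ₂)]) = 29.0000 → r = 29
L² = (x₁ − r cos θ₁)² + (r sin θ₁ − e)² = 50624.9943 → L = 225.0000 → L = 225
check at θ₃=236°: x = 205.1917 (printed 205.1917) ✓

r = 29, L = 225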